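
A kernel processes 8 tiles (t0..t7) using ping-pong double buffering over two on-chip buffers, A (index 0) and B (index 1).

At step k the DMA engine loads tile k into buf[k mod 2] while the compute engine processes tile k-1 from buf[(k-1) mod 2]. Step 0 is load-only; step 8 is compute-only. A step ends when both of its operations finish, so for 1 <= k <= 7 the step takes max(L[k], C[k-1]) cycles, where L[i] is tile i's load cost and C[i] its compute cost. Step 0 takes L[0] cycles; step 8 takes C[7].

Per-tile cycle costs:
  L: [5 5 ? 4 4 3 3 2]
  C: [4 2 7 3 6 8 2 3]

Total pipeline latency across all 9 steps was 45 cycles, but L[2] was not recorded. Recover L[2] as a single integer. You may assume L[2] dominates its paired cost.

step 0 = dur = L[0]=5 = 5
step 1 = dur = max(L[1]=5, C[0]=4) = 5
step 2 = dur = max(L[2]=?, C[1]=2) = L[2]  (unknown; binding)
step 3 = dur = max(L[3]=4, C[2]=7) = 7
step 4 = dur = max(L[4]=4, C[3]=3) = 4
step 5 = dur = max(L[5]=3, C[4]=6) = 6
step 6 = dur = max(L[6]=3, C[5]=8) = 8
step 7 = dur = max(L[7]=2, C[6]=2) = 2
step 8 = dur = C[7]=3 = 3
sum of known step durations = 40
dur[2] = total - known = 45 - 40 = 5
L[2] is the binding max in step 2, so L[2] = dur[2] = 5

L[2] = 5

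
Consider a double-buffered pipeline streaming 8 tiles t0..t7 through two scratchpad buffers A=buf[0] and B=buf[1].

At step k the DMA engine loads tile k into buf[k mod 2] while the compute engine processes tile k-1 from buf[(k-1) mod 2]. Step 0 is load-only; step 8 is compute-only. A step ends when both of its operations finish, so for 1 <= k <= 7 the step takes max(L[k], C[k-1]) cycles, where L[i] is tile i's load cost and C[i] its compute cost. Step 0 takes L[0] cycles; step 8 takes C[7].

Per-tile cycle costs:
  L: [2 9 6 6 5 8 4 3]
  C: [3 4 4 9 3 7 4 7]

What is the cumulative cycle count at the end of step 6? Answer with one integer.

end_cycle[6] = 47

[0] DMA t0→A (2c) ∥ CU idle ⇒ 2c, clock 2
[1] DMA t1→B (9c) ∥ CU A:t0 (3c) ⇒ 9c, clock 11
[2] DMA t2→A (6c) ∥ CU B:t1 (4c) ⇒ 6c, clock 17
[3] DMA t3→B (6c) ∥ CU A:t2 (4c) ⇒ 6c, clock 23
[4] DMA t4→A (5c) ∥ CU B:t3 (9c) ⇒ 9c, clock 32
[5] DMA t5→B (8c) ∥ CU A:t4 (3c) ⇒ 8c, clock 40
[6] DMA t6→A (4c) ∥ CU B:t5 (7c) ⇒ 7c, clock 47
[7] DMA t7→B (3c) ∥ CU A:t6 (4c) ⇒ 4c, clock 51
[8] DMA idle ∥ CU B:t7 (7c) ⇒ 7c, clock 58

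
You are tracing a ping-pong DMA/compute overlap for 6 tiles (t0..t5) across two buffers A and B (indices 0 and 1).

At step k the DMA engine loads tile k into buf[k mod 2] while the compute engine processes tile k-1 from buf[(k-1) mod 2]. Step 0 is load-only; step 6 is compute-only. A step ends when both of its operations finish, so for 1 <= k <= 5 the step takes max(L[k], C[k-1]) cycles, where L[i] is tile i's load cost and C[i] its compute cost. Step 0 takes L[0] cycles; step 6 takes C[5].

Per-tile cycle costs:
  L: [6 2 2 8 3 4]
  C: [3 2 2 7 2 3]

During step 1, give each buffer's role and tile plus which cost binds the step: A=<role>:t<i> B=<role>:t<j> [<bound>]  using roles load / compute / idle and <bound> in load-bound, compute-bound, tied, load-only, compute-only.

step 0: L[0]=6 → dur=6, Σ=6 | A=load:t0 B=idle [load-only]
step 1: L[1]=2 C[0]=3 → dur=3, Σ=9 | A=compute:t0 B=load:t1 [compute-bound]
step 2: L[2]=2 C[1]=2 → dur=2, Σ=11 | A=load:t2 B=compute:t1 [tied]
step 3: L[3]=8 C[2]=2 → dur=8, Σ=19 | A=compute:t2 B=load:t3 [load-bound]
step 4: L[4]=3 C[3]=7 → dur=7, Σ=26 | A=load:t4 B=compute:t3 [compute-bound]
step 5: L[5]=4 C[4]=2 → dur=4, Σ=30 | A=compute:t4 B=load:t5 [load-bound]
step 6: C[5]=3 → dur=3, Σ=33 | A=idle B=compute:t5 [compute-only]

step 1: A=compute:t0 B=load:t1 [compute-bound]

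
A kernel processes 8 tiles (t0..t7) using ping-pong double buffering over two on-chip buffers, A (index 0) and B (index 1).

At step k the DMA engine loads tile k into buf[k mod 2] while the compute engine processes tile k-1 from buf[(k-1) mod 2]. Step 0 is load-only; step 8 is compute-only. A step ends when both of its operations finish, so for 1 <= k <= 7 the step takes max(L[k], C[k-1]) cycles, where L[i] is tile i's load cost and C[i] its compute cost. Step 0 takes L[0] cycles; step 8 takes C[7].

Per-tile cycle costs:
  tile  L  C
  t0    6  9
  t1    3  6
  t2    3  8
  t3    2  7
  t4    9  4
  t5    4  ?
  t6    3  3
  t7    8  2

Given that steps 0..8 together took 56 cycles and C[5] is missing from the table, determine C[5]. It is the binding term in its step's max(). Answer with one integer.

step 0: dur = L[0]=6 = 6
step 1: dur = max(L[1]=3, C[0]=9) = 9
step 2: dur = max(L[2]=3, C[1]=6) = 6
step 3: dur = max(L[3]=2, C[2]=8) = 8
step 4: dur = max(L[4]=9, C[3]=7) = 9
step 5: dur = max(L[5]=4, C[4]=4) = 4
step 6: dur = max(L[6]=3, C[5]=?) = C[5]  (unknown; binding)
step 7: dur = max(L[7]=8, C[6]=3) = 8
step 8: dur = C[7]=2 = 2
sum of known step durations = 52
dur[6] = total - known = 56 - 52 = 4
C[5] is the binding max in step 6, so C[5] = dur[6] = 4

C[5] = 4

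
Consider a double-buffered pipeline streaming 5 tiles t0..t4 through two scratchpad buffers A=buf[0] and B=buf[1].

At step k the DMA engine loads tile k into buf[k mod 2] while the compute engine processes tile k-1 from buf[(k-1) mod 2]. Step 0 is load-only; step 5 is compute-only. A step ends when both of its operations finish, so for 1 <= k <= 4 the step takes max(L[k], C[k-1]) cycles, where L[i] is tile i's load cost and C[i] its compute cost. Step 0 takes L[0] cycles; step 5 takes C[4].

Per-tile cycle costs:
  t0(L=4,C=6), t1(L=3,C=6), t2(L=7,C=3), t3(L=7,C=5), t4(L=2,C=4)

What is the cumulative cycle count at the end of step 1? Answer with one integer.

end_cycle[1] = 10

[0] DMA t0→A (4c) ∥ CU idle ⇒ 4c, clock 4
[1] DMA t1→B (3c) ∥ CU A:t0 (6c) ⇒ 6c, clock 10
[2] DMA t2→A (7c) ∥ CU B:t1 (6c) ⇒ 7c, clock 17
[3] DMA t3→B (7c) ∥ CU A:t2 (3c) ⇒ 7c, clock 24
[4] DMA t4→A (2c) ∥ CU B:t3 (5c) ⇒ 5c, clock 29
[5] DMA idle ∥ CU A:t4 (4c) ⇒ 4c, clock 33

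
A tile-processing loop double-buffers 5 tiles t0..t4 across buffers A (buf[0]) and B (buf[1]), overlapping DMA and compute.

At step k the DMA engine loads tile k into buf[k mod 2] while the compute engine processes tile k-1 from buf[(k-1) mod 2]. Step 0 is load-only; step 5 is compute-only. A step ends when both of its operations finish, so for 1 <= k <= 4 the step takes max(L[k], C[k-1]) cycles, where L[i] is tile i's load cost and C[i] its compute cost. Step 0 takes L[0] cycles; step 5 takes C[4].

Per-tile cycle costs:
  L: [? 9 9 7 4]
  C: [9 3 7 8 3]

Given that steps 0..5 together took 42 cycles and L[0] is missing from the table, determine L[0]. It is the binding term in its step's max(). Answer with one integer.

step 0 | dur = L[0]=? = L[0]  (unknown; binding)
step 1 | dur = max(L[1]=9, C[0]=9) = 9
step 2 | dur = max(L[2]=9, C[1]=3) = 9
step 3 | dur = max(L[3]=7, C[2]=7) = 7
step 4 | dur = max(L[4]=4, C[3]=8) = 8
step 5 | dur = C[4]=3 = 3
sum of known step durations = 36
dur[0] = total - known = 42 - 36 = 6
L[0] is the binding max in step 0, so L[0] = dur[0] = 6

L[0] = 6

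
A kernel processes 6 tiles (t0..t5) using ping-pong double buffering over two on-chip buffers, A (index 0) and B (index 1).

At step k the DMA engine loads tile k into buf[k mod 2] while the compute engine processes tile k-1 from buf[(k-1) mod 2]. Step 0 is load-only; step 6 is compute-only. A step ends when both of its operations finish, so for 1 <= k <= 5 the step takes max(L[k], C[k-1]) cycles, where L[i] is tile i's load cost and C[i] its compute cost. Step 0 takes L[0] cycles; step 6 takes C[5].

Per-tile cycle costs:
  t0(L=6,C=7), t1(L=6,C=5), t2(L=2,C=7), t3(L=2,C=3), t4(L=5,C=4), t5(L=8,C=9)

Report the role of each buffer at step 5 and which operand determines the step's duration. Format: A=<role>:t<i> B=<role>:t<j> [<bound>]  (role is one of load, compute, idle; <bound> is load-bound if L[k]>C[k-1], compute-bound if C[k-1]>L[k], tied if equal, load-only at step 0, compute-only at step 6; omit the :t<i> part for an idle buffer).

step 5: A=compute:t4 B=load:t5 [load-bound]

k=0 load=t0/6c comp=- wait=6 total=6
k=1 load=t1/6c comp=t0/7c wait=7 total=13
k=2 load=t2/2c comp=t1/5c wait=5 total=18
k=3 load=t3/2c comp=t2/7c wait=7 total=25
k=4 load=t4/5c comp=t3/3c wait=5 total=30
k=5 load=t5/8c comp=t4/4c wait=8 total=38
k=6 load=- comp=t5/9c wait=9 total=47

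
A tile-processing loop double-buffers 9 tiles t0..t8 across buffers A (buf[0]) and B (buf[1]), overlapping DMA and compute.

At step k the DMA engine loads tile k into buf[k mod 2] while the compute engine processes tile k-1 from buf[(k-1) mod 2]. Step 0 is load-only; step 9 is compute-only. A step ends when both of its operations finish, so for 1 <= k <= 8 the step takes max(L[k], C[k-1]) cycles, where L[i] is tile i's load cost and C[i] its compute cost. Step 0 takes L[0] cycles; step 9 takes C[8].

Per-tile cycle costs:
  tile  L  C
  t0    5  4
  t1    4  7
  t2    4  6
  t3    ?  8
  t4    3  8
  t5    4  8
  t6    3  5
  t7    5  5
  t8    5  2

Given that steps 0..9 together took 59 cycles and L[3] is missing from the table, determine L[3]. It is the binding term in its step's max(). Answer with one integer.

L[3] = 7

step 0 | dur = L[0]=5 = 5
step 1 | dur = max(L[1]=4, C[0]=4) = 4
step 2 | dur = max(L[2]=4, C[1]=7) = 7
step 3 | dur = max(L[3]=?, C[2]=6) = L[3]  (unknown; binding)
step 4 | dur = max(L[4]=3, C[3]=8) = 8
step 5 | dur = max(L[5]=4, C[4]=8) = 8
step 6 | dur = max(L[6]=3, C[5]=8) = 8
step 7 | dur = max(L[7]=5, C[6]=5) = 5
step 8 | dur = max(L[8]=5, C[7]=5) = 5
step 9 | dur = C[8]=2 = 2
sum of known step durations = 52
dur[3] = total - known = 59 - 52 = 7
L[3] is the binding max in step 3, so L[3] = dur[3] = 7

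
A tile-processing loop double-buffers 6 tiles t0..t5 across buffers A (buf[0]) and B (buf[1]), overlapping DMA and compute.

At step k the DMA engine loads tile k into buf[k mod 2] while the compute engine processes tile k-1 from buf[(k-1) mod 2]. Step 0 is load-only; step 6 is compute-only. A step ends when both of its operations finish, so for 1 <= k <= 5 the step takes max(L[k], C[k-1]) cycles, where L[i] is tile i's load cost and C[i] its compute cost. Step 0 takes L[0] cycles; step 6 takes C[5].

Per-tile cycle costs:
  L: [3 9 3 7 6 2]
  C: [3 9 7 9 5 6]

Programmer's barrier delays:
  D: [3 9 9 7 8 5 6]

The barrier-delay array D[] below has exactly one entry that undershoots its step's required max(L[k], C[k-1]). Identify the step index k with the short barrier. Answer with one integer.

hazard at step 4

k=0 barrier L[0]=3→3c, D[0]=3 ok
k=1 barrier max(L[1]=9,C[0]=3)→9c, D[1]=9 ok
k=2 barrier max(L[2]=3,C[1]=9)→9c, D[2]=9 ok
k=3 barrier max(L[3]=7,C[2]=7)→7c, D[3]=7 ok
k=4 barrier max(L[4]=6,C[3]=9)→9c, D[4]=8 SHORT
k=5 barrier max(L[5]=2,C[4]=5)→5c, D[5]=5 ok
k=6 barrier C[5]=6→6c, D[6]=6 ok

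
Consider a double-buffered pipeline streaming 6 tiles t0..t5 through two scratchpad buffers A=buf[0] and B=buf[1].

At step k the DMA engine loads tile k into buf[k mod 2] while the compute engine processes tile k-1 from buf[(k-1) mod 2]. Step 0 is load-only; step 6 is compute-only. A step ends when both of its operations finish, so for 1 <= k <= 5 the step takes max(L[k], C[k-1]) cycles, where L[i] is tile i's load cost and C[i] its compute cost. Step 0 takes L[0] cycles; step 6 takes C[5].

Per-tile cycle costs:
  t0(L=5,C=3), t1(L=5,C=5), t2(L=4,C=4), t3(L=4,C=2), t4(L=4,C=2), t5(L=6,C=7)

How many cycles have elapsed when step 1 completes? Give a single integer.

[0] DMA t0→A (5c) ∥ CU idle ⇒ 5c, clock 5
[1] DMA t1→B (5c) ∥ CU A:t0 (3c) ⇒ 5c, clock 10
[2] DMA t2→A (4c) ∥ CU B:t1 (5c) ⇒ 5c, clock 15
[3] DMA t3→B (4c) ∥ CU A:t2 (4c) ⇒ 4c, clock 19
[4] DMA t4→A (4c) ∥ CU B:t3 (2c) ⇒ 4c, clock 23
[5] DMA t5→B (6c) ∥ CU A:t4 (2c) ⇒ 6c, clock 29
[6] DMA idle ∥ CU B:t5 (7c) ⇒ 7c, clock 36

end_cycle[1] = 10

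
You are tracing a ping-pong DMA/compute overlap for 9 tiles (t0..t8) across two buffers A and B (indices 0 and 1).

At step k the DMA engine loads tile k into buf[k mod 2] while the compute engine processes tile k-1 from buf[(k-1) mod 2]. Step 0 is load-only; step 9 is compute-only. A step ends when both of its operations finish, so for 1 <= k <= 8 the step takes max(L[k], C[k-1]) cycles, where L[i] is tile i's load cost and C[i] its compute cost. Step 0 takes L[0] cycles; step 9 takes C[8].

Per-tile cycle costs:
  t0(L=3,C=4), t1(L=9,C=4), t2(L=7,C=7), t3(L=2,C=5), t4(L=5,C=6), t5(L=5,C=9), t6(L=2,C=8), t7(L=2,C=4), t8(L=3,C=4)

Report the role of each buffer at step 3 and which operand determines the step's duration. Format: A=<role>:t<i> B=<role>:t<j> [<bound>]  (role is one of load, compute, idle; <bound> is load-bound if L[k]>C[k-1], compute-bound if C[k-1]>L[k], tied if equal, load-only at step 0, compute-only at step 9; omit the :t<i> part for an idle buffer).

  0. 3=3c; end=3; A:t0 B:-
  1. max(9,4)=9c; end=12; A:t0 B:t1
  2. max(7,4)=7c; end=19; A:t2 B:t1
  3. max(2,7)=7c; end=26; A:t2 B:t3
  4. max(5,5)=5c; end=31; A:t4 B:t3
  5. max(5,6)=6c; end=37; A:t4 B:t5
  6. max(2,9)=9c; end=46; A:t6 B:t5
  7. max(2,8)=8c; end=54; A:t6 B:t7
  8. max(3,4)=4c; end=58; A:t8 B:t7
  9. 4=4c; end=62; A:t8 B:t7

step 3: A=compute:t2 B=load:t3 [compute-bound]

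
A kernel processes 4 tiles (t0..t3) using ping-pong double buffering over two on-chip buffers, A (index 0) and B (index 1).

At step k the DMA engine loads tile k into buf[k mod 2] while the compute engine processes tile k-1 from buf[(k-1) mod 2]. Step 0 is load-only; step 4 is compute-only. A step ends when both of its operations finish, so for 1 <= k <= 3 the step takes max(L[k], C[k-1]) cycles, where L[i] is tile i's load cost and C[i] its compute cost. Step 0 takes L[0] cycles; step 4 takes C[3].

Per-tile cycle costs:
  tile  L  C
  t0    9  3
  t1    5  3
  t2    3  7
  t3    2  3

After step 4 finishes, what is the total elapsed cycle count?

end_cycle[4] = 27

step 0: L[0]=9 → dur=9, Σ=9 | A=load:t0 B=idle [load-only]
step 1: L[1]=5 C[0]=3 → dur=5, Σ=14 | A=compute:t0 B=load:t1 [load-bound]
step 2: L[2]=3 C[1]=3 → dur=3, Σ=17 | A=load:t2 B=compute:t1 [tied]
step 3: L[3]=2 C[2]=7 → dur=7, Σ=24 | A=compute:t2 B=load:t3 [compute-bound]
step 4: C[3]=3 → dur=3, Σ=27 | A=idle B=compute:t3 [compute-only]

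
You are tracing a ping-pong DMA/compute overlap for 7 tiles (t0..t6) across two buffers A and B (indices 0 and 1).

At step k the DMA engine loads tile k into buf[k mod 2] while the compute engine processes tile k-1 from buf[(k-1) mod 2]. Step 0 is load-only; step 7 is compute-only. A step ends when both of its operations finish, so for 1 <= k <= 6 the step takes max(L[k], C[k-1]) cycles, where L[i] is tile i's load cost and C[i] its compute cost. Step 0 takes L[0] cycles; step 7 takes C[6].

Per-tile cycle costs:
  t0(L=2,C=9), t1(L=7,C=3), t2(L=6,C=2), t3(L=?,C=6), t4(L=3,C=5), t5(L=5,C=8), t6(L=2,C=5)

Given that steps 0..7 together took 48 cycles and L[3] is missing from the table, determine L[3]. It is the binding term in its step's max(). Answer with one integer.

step 0 | dur = L[0]=2 = 2
step 1 | dur = max(L[1]=7, C[0]=9) = 9
step 2 | dur = max(L[2]=6, C[1]=3) = 6
step 3 | dur = max(L[3]=?, C[2]=2) = L[3]  (unknown; binding)
step 4 | dur = max(L[4]=3, C[3]=6) = 6
step 5 | dur = max(L[5]=5, C[4]=5) = 5
step 6 | dur = max(L[6]=2, C[5]=8) = 8
step 7 | dur = C[6]=5 = 5
sum of known step durations = 41
dur[3] = total - known = 48 - 41 = 7
L[3] is the binding max in step 3, so L[3] = dur[3] = 7

L[3] = 7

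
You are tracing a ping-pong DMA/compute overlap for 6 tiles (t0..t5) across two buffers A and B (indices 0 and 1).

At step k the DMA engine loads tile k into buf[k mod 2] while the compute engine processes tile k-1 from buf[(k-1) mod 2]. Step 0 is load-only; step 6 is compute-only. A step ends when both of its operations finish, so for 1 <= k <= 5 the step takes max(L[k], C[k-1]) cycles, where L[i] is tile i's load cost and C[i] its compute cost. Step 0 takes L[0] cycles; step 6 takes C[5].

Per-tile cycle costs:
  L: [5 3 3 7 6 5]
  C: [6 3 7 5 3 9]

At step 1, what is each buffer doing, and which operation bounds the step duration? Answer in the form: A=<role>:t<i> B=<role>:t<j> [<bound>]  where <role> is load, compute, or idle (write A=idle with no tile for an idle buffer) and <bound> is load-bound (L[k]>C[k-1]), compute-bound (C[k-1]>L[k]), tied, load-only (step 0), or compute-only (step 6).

  0. 5=5c; end=5; A:t0 B:-
  1. max(3,6)=6c; end=11; A:t0 B:t1
  2. max(3,3)=3c; end=14; A:t2 B:t1
  3. max(7,7)=7c; end=21; A:t2 B:t3
  4. max(6,5)=6c; end=27; A:t4 B:t3
  5. max(5,3)=5c; end=32; A:t4 B:t5
  6. 9=9c; end=41; A:t4 B:t5

step 1: A=compute:t0 B=load:t1 [compute-bound]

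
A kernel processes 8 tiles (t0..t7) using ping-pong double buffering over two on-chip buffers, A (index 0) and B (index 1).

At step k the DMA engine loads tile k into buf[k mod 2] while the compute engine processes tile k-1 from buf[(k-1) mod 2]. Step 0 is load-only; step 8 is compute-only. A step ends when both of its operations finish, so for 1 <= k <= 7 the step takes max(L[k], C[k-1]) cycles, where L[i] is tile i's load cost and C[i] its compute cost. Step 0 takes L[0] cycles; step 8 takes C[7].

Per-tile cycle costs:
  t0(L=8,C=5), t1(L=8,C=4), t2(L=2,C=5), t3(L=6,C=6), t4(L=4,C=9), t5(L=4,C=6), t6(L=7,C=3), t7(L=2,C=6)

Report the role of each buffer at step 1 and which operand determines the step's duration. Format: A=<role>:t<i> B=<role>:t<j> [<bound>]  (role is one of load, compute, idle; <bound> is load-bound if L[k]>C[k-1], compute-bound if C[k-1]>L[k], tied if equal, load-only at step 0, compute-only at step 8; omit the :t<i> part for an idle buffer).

k=0 load=t0/8c comp=- wait=8 total=8
k=1 load=t1/8c comp=t0/5c wait=8 total=16
k=2 load=t2/2c comp=t1/4c wait=4 total=20
k=3 load=t3/6c comp=t2/5c wait=6 total=26
k=4 load=t4/4c comp=t3/6c wait=6 total=32
k=5 load=t5/4c comp=t4/9c wait=9 total=41
k=6 load=t6/7c comp=t5/6c wait=7 total=48
k=7 load=t7/2c comp=t6/3c wait=3 total=51
k=8 load=- comp=t7/6c wait=6 total=57

step 1: A=compute:t0 B=load:t1 [load-bound]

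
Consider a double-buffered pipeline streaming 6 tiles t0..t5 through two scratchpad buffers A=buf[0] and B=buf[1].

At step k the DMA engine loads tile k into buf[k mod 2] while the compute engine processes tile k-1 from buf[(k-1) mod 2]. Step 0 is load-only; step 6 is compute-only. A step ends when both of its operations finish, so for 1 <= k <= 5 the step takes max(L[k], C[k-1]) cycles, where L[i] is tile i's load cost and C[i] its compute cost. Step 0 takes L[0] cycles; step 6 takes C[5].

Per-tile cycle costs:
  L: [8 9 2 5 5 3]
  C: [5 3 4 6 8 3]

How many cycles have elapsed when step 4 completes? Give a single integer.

end_cycle[4] = 31

k=0 load=t0/8c comp=- wait=8 total=8
k=1 load=t1/9c comp=t0/5c wait=9 total=17
k=2 load=t2/2c comp=t1/3c wait=3 total=20
k=3 load=t3/5c comp=t2/4c wait=5 total=25
k=4 load=t4/5c comp=t3/6c wait=6 total=31
k=5 load=t5/3c comp=t4/8c wait=8 total=39
k=6 load=- comp=t5/3c wait=3 total=42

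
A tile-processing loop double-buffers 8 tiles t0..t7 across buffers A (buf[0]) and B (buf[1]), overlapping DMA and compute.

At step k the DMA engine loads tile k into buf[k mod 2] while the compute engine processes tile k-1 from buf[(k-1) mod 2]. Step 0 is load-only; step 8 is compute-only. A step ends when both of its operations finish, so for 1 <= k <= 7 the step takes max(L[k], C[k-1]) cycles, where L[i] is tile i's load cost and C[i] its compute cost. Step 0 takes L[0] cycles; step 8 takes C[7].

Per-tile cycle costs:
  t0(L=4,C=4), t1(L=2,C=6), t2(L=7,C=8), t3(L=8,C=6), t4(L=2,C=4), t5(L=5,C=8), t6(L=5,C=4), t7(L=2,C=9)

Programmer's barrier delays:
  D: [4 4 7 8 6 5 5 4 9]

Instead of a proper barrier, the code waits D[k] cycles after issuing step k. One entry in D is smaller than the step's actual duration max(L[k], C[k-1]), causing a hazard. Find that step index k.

[0] required=L[0]=4=4 vs D=4 ok
[1] required=max(L[1]=2,C[0]=4)=4 vs D=4 ok
[2] required=max(L[2]=7,C[1]=6)=7 vs D=7 ok
[3] required=max(L[3]=8,C[2]=8)=8 vs D=8 ok
[4] required=max(L[4]=2,C[3]=6)=6 vs D=6 ok
[5] required=max(L[5]=5,C[4]=4)=5 vs D=5 ok
[6] required=max(L[6]=5,C[5]=8)=8 vs D=5 SHORT
[7] required=max(L[7]=2,C[6]=4)=4 vs D=4 ok
[8] required=C[7]=9=9 vs D=9 ok

hazard at step 6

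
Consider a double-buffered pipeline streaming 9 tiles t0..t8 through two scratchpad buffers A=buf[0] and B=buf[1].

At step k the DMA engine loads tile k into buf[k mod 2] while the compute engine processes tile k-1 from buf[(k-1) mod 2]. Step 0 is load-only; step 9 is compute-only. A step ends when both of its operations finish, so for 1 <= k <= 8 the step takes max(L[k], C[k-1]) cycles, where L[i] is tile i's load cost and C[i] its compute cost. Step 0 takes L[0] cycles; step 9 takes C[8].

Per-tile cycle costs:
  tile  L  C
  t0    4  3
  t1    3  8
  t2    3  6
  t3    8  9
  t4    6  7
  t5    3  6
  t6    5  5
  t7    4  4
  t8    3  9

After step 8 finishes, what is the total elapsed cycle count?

step 0: L[0]=4 → dur=4, Σ=4 | A=load:t0 B=idle [load-only]
step 1: L[1]=3 C[0]=3 → dur=3, Σ=7 | A=compute:t0 B=load:t1 [tied]
step 2: L[2]=3 C[1]=8 → dur=8, Σ=15 | A=load:t2 B=compute:t1 [compute-bound]
step 3: L[3]=8 C[2]=6 → dur=8, Σ=23 | A=compute:t2 B=load:t3 [load-bound]
step 4: L[4]=6 C[3]=9 → dur=9, Σ=32 | A=load:t4 B=compute:t3 [compute-bound]
step 5: L[5]=3 C[4]=7 → dur=7, Σ=39 | A=compute:t4 B=load:t5 [compute-bound]
step 6: L[6]=5 C[5]=6 → dur=6, Σ=45 | A=load:t6 B=compute:t5 [compute-bound]
step 7: L[7]=4 C[6]=5 → dur=5, Σ=50 | A=compute:t6 B=load:t7 [compute-bound]
step 8: L[8]=3 C[7]=4 → dur=4, Σ=54 | A=load:t8 B=compute:t7 [compute-bound]
step 9: C[8]=9 → dur=9, Σ=63 | A=compute:t8 B=idle [compute-only]

end_cycle[8] = 54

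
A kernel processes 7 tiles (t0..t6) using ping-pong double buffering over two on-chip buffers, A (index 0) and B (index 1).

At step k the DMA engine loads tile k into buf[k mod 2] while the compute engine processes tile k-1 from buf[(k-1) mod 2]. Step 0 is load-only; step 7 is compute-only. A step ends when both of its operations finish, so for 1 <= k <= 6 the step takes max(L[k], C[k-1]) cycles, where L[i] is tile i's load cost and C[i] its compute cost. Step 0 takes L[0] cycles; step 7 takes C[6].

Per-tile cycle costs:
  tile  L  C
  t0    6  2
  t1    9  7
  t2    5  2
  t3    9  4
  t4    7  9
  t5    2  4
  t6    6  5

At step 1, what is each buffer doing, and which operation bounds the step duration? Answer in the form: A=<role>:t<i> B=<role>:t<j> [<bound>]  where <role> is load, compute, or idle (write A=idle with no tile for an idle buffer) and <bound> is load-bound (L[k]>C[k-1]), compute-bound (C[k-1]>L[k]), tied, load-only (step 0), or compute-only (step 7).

  0. 6=6c; end=6; A:t0 B:-
  1. max(9,2)=9c; end=15; A:t0 B:t1
  2. max(5,7)=7c; end=22; A:t2 B:t1
  3. max(9,2)=9c; end=31; A:t2 B:t3
  4. max(7,4)=7c; end=38; A:t4 B:t3
  5. max(2,9)=9c; end=47; A:t4 B:t5
  6. max(6,4)=6c; end=53; A:t6 B:t5
  7. 5=5c; end=58; A:t6 B:t5

step 1: A=compute:t0 B=load:t1 [load-bound]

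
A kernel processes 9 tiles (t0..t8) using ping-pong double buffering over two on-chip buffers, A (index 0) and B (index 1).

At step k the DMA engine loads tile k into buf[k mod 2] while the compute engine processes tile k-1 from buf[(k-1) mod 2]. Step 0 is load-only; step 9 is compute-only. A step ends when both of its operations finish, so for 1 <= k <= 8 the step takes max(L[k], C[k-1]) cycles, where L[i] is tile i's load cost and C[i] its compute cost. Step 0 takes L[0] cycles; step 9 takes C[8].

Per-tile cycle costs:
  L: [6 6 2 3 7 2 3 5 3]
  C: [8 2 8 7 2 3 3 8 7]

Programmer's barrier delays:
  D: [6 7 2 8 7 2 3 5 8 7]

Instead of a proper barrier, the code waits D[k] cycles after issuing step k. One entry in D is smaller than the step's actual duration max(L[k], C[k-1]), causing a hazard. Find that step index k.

k=0 barrier L[0]=6→6c, D[0]=6 ok
k=1 barrier max(L[1]=6,C[0]=8)→8c, D[1]=7 SHORT
k=2 barrier max(L[2]=2,C[1]=2)→2c, D[2]=2 ok
k=3 barrier max(L[3]=3,C[2]=8)→8c, D[3]=8 ok
k=4 barrier max(L[4]=7,C[3]=7)→7c, D[4]=7 ok
k=5 barrier max(L[5]=2,C[4]=2)→2c, D[5]=2 ok
k=6 barrier max(L[6]=3,C[5]=3)→3c, D[6]=3 ok
k=7 barrier max(L[7]=5,C[6]=3)→5c, D[7]=5 ok
k=8 barrier max(L[8]=3,C[7]=8)→8c, D[8]=8 ok
k=9 barrier C[8]=7→7c, D[9]=7 ok

hazard at step 1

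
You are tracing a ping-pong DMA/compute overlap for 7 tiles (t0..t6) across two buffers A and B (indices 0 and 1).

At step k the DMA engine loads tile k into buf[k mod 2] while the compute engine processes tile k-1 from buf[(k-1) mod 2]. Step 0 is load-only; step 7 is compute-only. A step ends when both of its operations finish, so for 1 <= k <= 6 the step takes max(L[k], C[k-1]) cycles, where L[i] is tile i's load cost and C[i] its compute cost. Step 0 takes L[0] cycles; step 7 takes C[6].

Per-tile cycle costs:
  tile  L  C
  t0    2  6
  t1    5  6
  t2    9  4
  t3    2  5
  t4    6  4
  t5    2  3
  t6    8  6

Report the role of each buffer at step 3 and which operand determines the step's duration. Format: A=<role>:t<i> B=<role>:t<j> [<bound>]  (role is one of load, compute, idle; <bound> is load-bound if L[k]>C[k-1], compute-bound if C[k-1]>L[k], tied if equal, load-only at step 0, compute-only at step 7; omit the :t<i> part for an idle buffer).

step 0: L[0]=2 → dur=2, Σ=2 | A=load:t0 B=idle [load-only]
step 1: L[1]=5 C[0]=6 → dur=6, Σ=8 | A=compute:t0 B=load:t1 [compute-bound]
step 2: L[2]=9 C[1]=6 → dur=9, Σ=17 | A=load:t2 B=compute:t1 [load-bound]
step 3: L[3]=2 C[2]=4 → dur=4, Σ=21 | A=compute:t2 B=load:t3 [compute-bound]
step 4: L[4]=6 C[3]=5 → dur=6, Σ=27 | A=load:t4 B=compute:t3 [load-bound]
step 5: L[5]=2 C[4]=4 → dur=4, Σ=31 | A=compute:t4 B=load:t5 [compute-bound]
step 6: L[6]=8 C[5]=3 → dur=8, Σ=39 | A=load:t6 B=compute:t5 [load-bound]
step 7: C[6]=6 → dur=6, Σ=45 | A=compute:t6 B=idle [compute-only]

step 3: A=compute:t2 B=load:t3 [compute-bound]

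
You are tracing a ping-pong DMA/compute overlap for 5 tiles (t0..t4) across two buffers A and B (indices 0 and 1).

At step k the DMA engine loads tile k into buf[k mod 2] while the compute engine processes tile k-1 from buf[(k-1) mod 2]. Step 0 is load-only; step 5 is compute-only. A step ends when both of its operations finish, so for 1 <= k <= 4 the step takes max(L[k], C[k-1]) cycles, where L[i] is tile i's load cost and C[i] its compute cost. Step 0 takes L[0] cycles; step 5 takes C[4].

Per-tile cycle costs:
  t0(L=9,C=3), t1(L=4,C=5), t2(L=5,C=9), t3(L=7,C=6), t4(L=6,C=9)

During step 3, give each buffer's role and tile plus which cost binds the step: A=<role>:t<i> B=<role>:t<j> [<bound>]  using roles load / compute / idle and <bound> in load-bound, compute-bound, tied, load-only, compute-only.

k=0 load=t0/9c comp=- wait=9 total=9
k=1 load=t1/4c comp=t0/3c wait=4 total=13
k=2 load=t2/5c comp=t1/5c wait=5 total=18
k=3 load=t3/7c comp=t2/9c wait=9 total=27
k=4 load=t4/6c comp=t3/6c wait=6 total=33
k=5 load=- comp=t4/9c wait=9 total=42

step 3: A=compute:t2 B=load:t3 [compute-bound]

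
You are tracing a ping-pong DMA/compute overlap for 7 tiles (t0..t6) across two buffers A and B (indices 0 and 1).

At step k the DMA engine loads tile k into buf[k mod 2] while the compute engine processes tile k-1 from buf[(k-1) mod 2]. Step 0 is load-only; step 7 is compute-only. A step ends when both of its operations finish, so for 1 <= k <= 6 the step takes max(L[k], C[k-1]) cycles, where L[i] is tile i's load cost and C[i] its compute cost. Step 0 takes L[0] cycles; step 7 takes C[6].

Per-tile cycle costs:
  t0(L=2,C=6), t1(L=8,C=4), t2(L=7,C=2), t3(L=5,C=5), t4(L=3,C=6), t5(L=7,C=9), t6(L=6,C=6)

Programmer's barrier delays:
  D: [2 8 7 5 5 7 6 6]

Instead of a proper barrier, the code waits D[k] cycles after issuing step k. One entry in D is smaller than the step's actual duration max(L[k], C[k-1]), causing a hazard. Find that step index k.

[0] required=L[0]=2=2 vs D=2 ok
[1] required=max(L[1]=8,C[0]=6)=8 vs D=8 ok
[2] required=max(L[2]=7,C[1]=4)=7 vs D=7 ok
[3] required=max(L[3]=5,C[2]=2)=5 vs D=5 ok
[4] required=max(L[4]=3,C[3]=5)=5 vs D=5 ok
[5] required=max(L[5]=7,C[4]=6)=7 vs D=7 ok
[6] required=max(L[6]=6,C[5]=9)=9 vs D=6 SHORT
[7] required=C[6]=6=6 vs D=6 ok

hazard at step 6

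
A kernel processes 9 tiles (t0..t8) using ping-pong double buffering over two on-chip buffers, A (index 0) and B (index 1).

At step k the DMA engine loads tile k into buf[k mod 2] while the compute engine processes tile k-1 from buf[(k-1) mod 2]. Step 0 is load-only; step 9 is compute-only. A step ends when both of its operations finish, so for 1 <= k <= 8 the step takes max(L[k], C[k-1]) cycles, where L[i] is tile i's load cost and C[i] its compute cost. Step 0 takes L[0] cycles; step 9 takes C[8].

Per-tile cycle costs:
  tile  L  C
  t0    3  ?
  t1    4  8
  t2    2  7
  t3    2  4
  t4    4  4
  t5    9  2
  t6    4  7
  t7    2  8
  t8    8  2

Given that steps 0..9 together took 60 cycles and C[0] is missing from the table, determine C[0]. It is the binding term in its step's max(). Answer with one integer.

step 0 = dur = L[0]=3 = 3
step 1 = dur = max(L[1]=4, C[0]=?) = C[0]  (unknown; binding)
step 2 = dur = max(L[2]=2, C[1]=8) = 8
step 3 = dur = max(L[3]=2, C[2]=7) = 7
step 4 = dur = max(L[4]=4, C[3]=4) = 4
step 5 = dur = max(L[5]=9, C[4]=4) = 9
step 6 = dur = max(L[6]=4, C[5]=2) = 4
step 7 = dur = max(L[7]=2, C[6]=7) = 7
step 8 = dur = max(L[8]=8, C[7]=8) = 8
step 9 = dur = C[8]=2 = 2
sum of known step durations = 52
dur[1] = total - known = 60 - 52 = 8
C[0] is the binding max in step 1, so C[0] = dur[1] = 8

C[0] = 8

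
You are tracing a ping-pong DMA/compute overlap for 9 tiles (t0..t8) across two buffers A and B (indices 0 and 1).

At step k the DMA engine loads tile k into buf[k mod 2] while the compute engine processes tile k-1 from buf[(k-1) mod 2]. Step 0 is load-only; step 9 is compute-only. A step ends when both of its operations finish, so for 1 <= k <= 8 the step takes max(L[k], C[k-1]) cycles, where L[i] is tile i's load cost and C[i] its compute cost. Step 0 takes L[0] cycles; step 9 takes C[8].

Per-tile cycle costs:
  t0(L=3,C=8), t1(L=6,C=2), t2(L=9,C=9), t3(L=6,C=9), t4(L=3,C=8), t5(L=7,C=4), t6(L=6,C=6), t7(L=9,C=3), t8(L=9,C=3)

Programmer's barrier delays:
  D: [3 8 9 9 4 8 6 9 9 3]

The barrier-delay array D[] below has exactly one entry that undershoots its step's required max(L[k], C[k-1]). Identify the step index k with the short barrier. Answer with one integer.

[0] required=L[0]=3=3 vs D=3 ok
[1] required=max(L[1]=6,C[0]=8)=8 vs D=8 ok
[2] required=max(L[2]=9,C[1]=2)=9 vs D=9 ok
[3] required=max(L[3]=6,C[2]=9)=9 vs D=9 ok
[4] required=max(L[4]=3,C[3]=9)=9 vs D=4 SHORT
[5] required=max(L[5]=7,C[4]=8)=8 vs D=8 ok
[6] required=max(L[6]=6,C[5]=4)=6 vs D=6 ok
[7] required=max(L[7]=9,C[6]=6)=9 vs D=9 ok
[8] required=max(L[8]=9,C[7]=3)=9 vs D=9 ok
[9] required=C[8]=3=3 vs D=3 ok

hazard at step 4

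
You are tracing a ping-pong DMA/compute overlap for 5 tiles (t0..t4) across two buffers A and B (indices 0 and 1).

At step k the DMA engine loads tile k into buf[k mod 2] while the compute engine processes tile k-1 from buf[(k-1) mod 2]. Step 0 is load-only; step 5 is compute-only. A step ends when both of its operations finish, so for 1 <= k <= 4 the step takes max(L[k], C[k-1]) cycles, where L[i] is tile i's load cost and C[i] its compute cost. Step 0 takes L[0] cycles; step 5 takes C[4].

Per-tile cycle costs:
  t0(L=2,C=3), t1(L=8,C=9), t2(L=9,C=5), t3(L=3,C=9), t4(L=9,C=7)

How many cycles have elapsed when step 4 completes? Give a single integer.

end_cycle[4] = 33

[0] DMA t0→A (2c) ∥ CU idle ⇒ 2c, clock 2
[1] DMA t1→B (8c) ∥ CU A:t0 (3c) ⇒ 8c, clock 10
[2] DMA t2→A (9c) ∥ CU B:t1 (9c) ⇒ 9c, clock 19
[3] DMA t3→B (3c) ∥ CU A:t2 (5c) ⇒ 5c, clock 24
[4] DMA t4→A (9c) ∥ CU B:t3 (9c) ⇒ 9c, clock 33
[5] DMA idle ∥ CU A:t4 (7c) ⇒ 7c, clock 40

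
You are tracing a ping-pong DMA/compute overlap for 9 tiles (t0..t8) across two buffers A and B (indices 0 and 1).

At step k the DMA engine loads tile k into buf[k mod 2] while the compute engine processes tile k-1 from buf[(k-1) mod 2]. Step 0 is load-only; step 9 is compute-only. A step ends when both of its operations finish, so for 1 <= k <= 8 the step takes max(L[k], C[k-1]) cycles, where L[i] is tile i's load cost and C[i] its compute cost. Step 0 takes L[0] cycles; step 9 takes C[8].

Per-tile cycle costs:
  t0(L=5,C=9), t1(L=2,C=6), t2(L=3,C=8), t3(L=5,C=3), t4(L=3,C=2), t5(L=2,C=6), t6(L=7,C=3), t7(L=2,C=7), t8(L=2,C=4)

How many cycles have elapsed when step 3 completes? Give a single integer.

[0] DMA t0→A (5c) ∥ CU idle ⇒ 5c, clock 5
[1] DMA t1→B (2c) ∥ CU A:t0 (9c) ⇒ 9c, clock 14
[2] DMA t2→A (3c) ∥ CU B:t1 (6c) ⇒ 6c, clock 20
[3] DMA t3→B (5c) ∥ CU A:t2 (8c) ⇒ 8c, clock 28
[4] DMA t4→A (3c) ∥ CU B:t3 (3c) ⇒ 3c, clock 31
[5] DMA t5→B (2c) ∥ CU A:t4 (2c) ⇒ 2c, clock 33
[6] DMA t6→A (7c) ∥ CU B:t5 (6c) ⇒ 7c, clock 40
[7] DMA t7→B (2c) ∥ CU A:t6 (3c) ⇒ 3c, clock 43
[8] DMA t8→A (2c) ∥ CU B:t7 (7c) ⇒ 7c, clock 50
[9] DMA idle ∥ CU A:t8 (4c) ⇒ 4c, clock 54

end_cycle[3] = 28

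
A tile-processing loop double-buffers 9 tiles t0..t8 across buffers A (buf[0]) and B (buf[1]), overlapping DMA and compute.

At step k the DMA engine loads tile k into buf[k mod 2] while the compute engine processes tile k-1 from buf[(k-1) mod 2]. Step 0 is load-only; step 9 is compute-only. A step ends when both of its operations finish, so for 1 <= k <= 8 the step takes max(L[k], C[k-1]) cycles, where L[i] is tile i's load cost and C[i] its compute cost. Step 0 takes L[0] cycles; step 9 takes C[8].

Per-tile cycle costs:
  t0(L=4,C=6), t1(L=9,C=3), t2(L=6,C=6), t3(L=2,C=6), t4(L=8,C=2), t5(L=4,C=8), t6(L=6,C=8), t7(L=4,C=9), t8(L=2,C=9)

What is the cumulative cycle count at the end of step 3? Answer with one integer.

end_cycle[3] = 25

step 0: L[0]=4 → dur=4, Σ=4 | A=load:t0 B=idle [load-only]
step 1: L[1]=9 C[0]=6 → dur=9, Σ=13 | A=compute:t0 B=load:t1 [load-bound]
step 2: L[2]=6 C[1]=3 → dur=6, Σ=19 | A=load:t2 B=compute:t1 [load-bound]
step 3: L[3]=2 C[2]=6 → dur=6, Σ=25 | A=compute:t2 B=load:t3 [compute-bound]
step 4: L[4]=8 C[3]=6 → dur=8, Σ=33 | A=load:t4 B=compute:t3 [load-bound]
step 5: L[5]=4 C[4]=2 → dur=4, Σ=37 | A=compute:t4 B=load:t5 [load-bound]
step 6: L[6]=6 C[5]=8 → dur=8, Σ=45 | A=load:t6 B=compute:t5 [compute-bound]
step 7: L[7]=4 C[6]=8 → dur=8, Σ=53 | A=compute:t6 B=load:t7 [compute-bound]
step 8: L[8]=2 C[7]=9 → dur=9, Σ=62 | A=load:t8 B=compute:t7 [compute-bound]
step 9: C[8]=9 → dur=9, Σ=71 | A=compute:t8 B=idle [compute-only]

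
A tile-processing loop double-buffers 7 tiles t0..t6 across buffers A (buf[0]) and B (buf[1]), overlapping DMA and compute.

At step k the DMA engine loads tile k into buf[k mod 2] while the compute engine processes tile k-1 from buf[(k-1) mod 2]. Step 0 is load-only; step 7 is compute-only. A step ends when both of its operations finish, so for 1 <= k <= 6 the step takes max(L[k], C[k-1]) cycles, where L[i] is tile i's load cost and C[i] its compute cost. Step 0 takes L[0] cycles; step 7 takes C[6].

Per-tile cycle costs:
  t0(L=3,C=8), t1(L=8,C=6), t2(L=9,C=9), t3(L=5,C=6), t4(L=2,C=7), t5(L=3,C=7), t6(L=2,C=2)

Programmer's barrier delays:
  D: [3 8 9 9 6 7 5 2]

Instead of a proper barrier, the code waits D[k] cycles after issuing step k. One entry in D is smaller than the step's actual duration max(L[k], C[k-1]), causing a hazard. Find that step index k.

hazard at step 6

step 0: need L[0]=3 = 3; D[0]=3 ok
step 1: need max(L[1]=8,C[0]=8) = 8; D[1]=8 ok
step 2: need max(L[2]=9,C[1]=6) = 9; D[2]=9 ok
step 3: need max(L[3]=5,C[2]=9) = 9; D[3]=9 ok
step 4: need max(L[4]=2,C[3]=6) = 6; D[4]=6 ok
step 5: need max(L[5]=3,C[4]=7) = 7; D[5]=7 ok
step 6: need max(L[6]=2,C[5]=7) = 7; D[6]=5 SHORT
step 7: need C[6]=2 = 2; D[7]=2 ok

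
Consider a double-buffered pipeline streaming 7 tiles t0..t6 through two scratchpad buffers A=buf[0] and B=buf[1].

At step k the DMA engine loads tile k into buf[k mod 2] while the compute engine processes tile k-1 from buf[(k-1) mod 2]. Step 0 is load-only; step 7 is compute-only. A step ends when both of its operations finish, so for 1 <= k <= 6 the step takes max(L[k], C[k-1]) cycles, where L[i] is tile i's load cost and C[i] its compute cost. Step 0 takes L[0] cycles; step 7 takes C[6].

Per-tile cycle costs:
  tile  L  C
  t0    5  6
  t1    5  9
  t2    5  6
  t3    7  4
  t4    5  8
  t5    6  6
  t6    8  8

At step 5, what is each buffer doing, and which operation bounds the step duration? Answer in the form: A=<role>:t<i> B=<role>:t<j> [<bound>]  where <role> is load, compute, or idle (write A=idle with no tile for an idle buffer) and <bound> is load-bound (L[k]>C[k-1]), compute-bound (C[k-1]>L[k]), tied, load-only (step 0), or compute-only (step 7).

step 0: L[0]=5 → dur=5, Σ=5 | A=load:t0 B=idle [load-only]
step 1: L[1]=5 C[0]=6 → dur=6, Σ=11 | A=compute:t0 B=load:t1 [compute-bound]
step 2: L[2]=5 C[1]=9 → dur=9, Σ=20 | A=load:t2 B=compute:t1 [compute-bound]
step 3: L[3]=7 C[2]=6 → dur=7, Σ=27 | A=compute:t2 B=load:t3 [load-bound]
step 4: L[4]=5 C[3]=4 → dur=5, Σ=32 | A=load:t4 B=compute:t3 [load-bound]
step 5: L[5]=6 C[4]=8 → dur=8, Σ=40 | A=compute:t4 B=load:t5 [compute-bound]
step 6: L[6]=8 C[5]=6 → dur=8, Σ=48 | A=load:t6 B=compute:t5 [load-bound]
step 7: C[6]=8 → dur=8, Σ=56 | A=compute:t6 B=idle [compute-only]

step 5: A=compute:t4 B=load:t5 [compute-bound]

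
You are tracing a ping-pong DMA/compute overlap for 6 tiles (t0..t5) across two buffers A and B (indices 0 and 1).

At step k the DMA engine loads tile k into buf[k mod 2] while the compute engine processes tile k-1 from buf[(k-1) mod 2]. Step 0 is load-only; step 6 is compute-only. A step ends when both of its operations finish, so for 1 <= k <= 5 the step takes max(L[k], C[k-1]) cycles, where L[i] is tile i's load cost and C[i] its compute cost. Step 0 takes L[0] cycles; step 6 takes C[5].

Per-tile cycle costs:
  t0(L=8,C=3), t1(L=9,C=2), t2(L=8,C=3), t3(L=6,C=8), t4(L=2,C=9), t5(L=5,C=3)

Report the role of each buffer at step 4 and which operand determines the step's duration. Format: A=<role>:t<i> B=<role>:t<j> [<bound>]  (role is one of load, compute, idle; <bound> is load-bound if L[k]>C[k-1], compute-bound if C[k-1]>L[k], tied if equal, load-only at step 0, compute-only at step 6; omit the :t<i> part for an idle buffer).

step 4: A=load:t4 B=compute:t3 [compute-bound]

step 0: L[0]=8 → dur=8, Σ=8 | A=load:t0 B=idle [load-only]
step 1: L[1]=9 C[0]=3 → dur=9, Σ=17 | A=compute:t0 B=load:t1 [load-bound]
step 2: L[2]=8 C[1]=2 → dur=8, Σ=25 | A=load:t2 B=compute:t1 [load-bound]
step 3: L[3]=6 C[2]=3 → dur=6, Σ=31 | A=compute:t2 B=load:t3 [load-bound]
step 4: L[4]=2 C[3]=8 → dur=8, Σ=39 | A=load:t4 B=compute:t3 [compute-bound]
step 5: L[5]=5 C[4]=9 → dur=9, Σ=48 | A=compute:t4 B=load:t5 [compute-bound]
step 6: C[5]=3 → dur=3, Σ=51 | A=idle B=compute:t5 [compute-only]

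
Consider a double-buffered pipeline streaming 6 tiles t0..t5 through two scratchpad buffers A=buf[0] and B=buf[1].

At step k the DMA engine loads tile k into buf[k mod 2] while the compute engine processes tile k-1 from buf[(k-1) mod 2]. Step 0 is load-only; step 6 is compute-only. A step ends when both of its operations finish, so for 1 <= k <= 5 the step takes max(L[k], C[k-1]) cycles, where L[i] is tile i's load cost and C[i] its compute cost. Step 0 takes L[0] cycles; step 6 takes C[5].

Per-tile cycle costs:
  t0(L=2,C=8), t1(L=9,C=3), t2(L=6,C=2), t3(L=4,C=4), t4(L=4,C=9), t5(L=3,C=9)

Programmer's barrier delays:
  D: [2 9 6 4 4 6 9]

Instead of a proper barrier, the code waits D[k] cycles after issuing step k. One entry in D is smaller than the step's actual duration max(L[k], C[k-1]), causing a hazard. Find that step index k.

k=0 barrier L[0]=2→2c, D[0]=2 ok
k=1 barrier max(L[1]=9,C[0]=8)→9c, D[1]=9 ok
k=2 barrier max(L[2]=6,C[1]=3)→6c, D[2]=6 ok
k=3 barrier max(L[3]=4,C[2]=2)→4c, D[3]=4 ok
k=4 barrier max(L[4]=4,C[3]=4)→4c, D[4]=4 ok
k=5 barrier max(L[5]=3,C[4]=9)→9c, D[5]=6 SHORT
k=6 barrier C[5]=9→9c, D[6]=9 ok

hazard at step 5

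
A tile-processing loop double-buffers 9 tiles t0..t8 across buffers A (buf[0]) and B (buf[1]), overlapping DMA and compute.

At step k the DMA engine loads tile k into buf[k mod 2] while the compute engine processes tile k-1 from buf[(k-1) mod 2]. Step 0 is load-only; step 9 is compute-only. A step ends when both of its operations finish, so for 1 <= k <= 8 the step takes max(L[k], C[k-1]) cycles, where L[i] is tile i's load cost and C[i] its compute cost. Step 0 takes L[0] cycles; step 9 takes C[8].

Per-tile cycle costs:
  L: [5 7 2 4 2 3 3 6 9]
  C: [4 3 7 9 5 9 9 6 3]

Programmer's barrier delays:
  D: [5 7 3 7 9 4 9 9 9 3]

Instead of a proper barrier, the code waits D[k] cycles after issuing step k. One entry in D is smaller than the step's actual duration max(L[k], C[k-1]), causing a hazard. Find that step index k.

hazard at step 5

[0] required=L[0]=5=5 vs D=5 ok
[1] required=max(L[1]=7,C[0]=4)=7 vs D=7 ok
[2] required=max(L[2]=2,C[1]=3)=3 vs D=3 ok
[3] required=max(L[3]=4,C[2]=7)=7 vs D=7 ok
[4] required=max(L[4]=2,C[3]=9)=9 vs D=9 ok
[5] required=max(L[5]=3,C[4]=5)=5 vs D=4 SHORT
[6] required=max(L[6]=3,C[5]=9)=9 vs D=9 ok
[7] required=max(L[7]=6,C[6]=9)=9 vs D=9 ok
[8] required=max(L[8]=9,C[7]=6)=9 vs D=9 ok
[9] required=C[8]=3=3 vs D=3 ok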